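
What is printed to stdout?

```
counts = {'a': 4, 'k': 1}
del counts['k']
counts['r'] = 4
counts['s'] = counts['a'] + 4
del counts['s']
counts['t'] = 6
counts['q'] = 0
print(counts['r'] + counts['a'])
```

8

del 'k' → {'a': 4}
counts['r'] = 4 → {'a': 4, 'r': 4}
counts['s'] = counts['a']+4 = 8 → {'a': 4, 'r': 4, 's': 8}
del 's' → {'a': 4, 'r': 4}
counts['t'] = 6 → {'a': 4, 'r': 4, 't': 6}
counts['q'] = 0 → {'a': 4, 'r': 4, 't': 6, 'q': 0}
counts['r']+counts['a'] = 4+4 = 8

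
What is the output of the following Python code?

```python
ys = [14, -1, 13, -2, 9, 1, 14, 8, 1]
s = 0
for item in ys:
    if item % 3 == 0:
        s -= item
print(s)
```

-9

item=14: not %3==0
item=-1: not %3==0
item=13: not %3==0
item=-2: not %3==0
item=9: %3==0, s = 0-9 = -9
item=1: not %3==0
item=14: not %3==0
item=8: not %3==0
item=1: not %3==0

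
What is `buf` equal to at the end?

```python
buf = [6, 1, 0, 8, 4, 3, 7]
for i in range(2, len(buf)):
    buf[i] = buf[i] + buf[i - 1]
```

[6, 1, 1, 9, 13, 16, 23]

i=2: buf[2] = 0+1 = 1 → [6, 1, 1, 8, 4, 3, 7]
i=3: buf[3] = 8+1 = 9 → [6, 1, 1, 9, 4, 3, 7]
i=4: buf[4] = 4+9 = 13 → [6, 1, 1, 9, 13, 3, 7]
i=5: buf[5] = 3+13 = 16 → [6, 1, 1, 9, 13, 16, 7]
i=6: buf[6] = 7+16 = 23 → [6, 1, 1, 9, 13, 16, 23]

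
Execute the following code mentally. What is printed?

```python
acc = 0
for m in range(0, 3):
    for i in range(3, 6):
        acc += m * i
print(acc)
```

m=0,i=3: acc = 0+0 = 0
m=0,i=4: acc = 0+0 = 0
m=0,i=5: acc = 0+0 = 0
m=1,i=3: acc = 0+3 = 3
m=1,i=4: acc = 3+4 = 7
m=1,i=5: acc = 7+5 = 12
m=2,i=3: acc = 12+6 = 18
m=2,i=4: acc = 18+8 = 26
m=2,i=5: acc = 26+10 = 36

36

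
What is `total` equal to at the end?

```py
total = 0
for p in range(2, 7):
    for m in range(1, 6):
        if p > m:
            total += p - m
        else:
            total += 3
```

p=2,m=1: 2>1, total = 0+1 = 1
p=2,m=2: not 2>2, total = 1+3 = 4
p=2,m=3: not 2>3, total = 4+3 = 7
p=2,m=4: not 2>4, total = 7+3 = 10
p=2,m=5: not 2>5, total = 10+3 = 13
p=3,m=1: 3>1, total = 13+2 = 15
p=3,m=2: 3>2, total = 15+1 = 16
p=3,m=3: not 3>3, total = 16+3 = 19
p=3,m=4: not 3>4, total = 19+3 = 22
p=3,m=5: not 3>5, total = 22+3 = 25
p=4,m=1: 4>1, total = 25+3 = 28
p=4,m=2: 4>2, total = 28+2 = 30
p=4,m=3: 4>3, total = 30+1 = 31
p=4,m=4: not 4>4, total = 31+3 = 34
p=4,m=5: not 4>5, total = 34+3 = 37
p=5,m=1: 5>1, total = 37+4 = 41
p=5,m=2: 5>2, total = 41+3 = 44
p=5,m=3: 5>3, total = 44+2 = 46
p=5,m=4: 5>4, total = 46+1 = 47
p=5,m=5: not 5>5, total = 47+3 = 50
p=6,m=1: 6>1, total = 50+5 = 55
p=6,m=2: 6>2, total = 55+4 = 59
p=6,m=3: 6>3, total = 59+3 = 62
p=6,m=4: 6>4, total = 62+2 = 64
p=6,m=5: 6>5, total = 64+1 = 65

65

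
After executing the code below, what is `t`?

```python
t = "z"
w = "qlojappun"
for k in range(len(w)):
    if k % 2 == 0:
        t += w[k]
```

k=0: add 'q' → 'zq'
k=1: skip
k=2: add 'o' → 'zqo'
k=3: skip
k=4: add 'a' → 'zqoa'
k=5: skip
k=6: add 'p' → 'zqoap'
k=7: skip
k=8: add 'n' → 'zqoapn'

'zqoapn'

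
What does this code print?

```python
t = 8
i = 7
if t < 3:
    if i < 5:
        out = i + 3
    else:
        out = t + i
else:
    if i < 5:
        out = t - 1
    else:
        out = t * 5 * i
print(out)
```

t=8, i=7
t < 3 is False; i < 5 is False
→ out = t * 5 * i = 280

280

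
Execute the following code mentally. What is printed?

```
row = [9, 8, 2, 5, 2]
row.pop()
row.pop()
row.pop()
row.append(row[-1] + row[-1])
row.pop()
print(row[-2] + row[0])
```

18

pop() removes 2 → [9, 8, 2, 5]
pop() removes 5 → [9, 8, 2]
pop() removes 2 → [9, 8]
append row[-1]+row[-1] = 8+8 = 16 → [9, 8, 16]
pop() removes 16 → [9, 8]
row[-2]+row[0] = 9+9 = 18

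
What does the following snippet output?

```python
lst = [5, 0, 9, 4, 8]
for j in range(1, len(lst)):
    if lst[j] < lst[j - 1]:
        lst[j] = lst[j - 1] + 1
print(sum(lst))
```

41

j=1: 0<5, lst[1] = 5+1 = 6 → [5, 6, 9, 4, 8]
j=2: 9>=6, unchanged → [5, 6, 9, 4, 8]
j=3: 4<9, lst[3] = 9+1 = 10 → [5, 6, 9, 10, 8]
j=4: 8<10, lst[4] = 10+1 = 11 → [5, 6, 9, 10, 11]
sum = 41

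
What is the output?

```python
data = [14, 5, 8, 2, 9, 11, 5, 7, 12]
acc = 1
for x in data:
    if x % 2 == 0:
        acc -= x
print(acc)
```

-35

x=14: even, acc = 1-14 = -13
x=5: not even
x=8: even, acc = (-13)-8 = -21
x=2: even, acc = (-21)-2 = -23
x=9: not even
x=11: not even
x=5: not even
x=7: not even
x=12: even, acc = (-23)-12 = -35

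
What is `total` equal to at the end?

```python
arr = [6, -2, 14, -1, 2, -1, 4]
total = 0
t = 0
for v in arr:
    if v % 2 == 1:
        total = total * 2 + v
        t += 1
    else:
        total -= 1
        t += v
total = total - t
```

v=6: not odd, total = 0-1 = -1; t=6
v=-2: not odd, total = (-1)-1 = -2; t=4
v=14: not odd, total = (-2)-1 = -3; t=18
v=-1: odd, total = (-3)*2+(-1) = -7; t=19
v=2: not odd, total = (-7)-1 = -8; t=21
v=-1: odd, total = (-8)*2+(-1) = -17; t=22
v=4: not odd, total = (-17)-1 = -18; t=26
total-t = (-18)-26 = -44

-44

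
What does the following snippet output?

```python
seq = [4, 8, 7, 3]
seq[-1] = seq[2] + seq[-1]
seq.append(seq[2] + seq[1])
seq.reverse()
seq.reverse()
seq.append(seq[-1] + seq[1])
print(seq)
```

seq[-1] = seq[2]+seq[-1] = 7+3 = 10 → [4, 8, 7, 10]
append seq[2]+seq[1] = 7+8 = 15 → [4, 8, 7, 10, 15]
reverse → [15, 10, 7, 8, 4]
reverse → [4, 8, 7, 10, 15]
append seq[-1]+seq[1] = 15+8 = 23 → [4, 8, 7, 10, 15, 23]

[4, 8, 7, 10, 15, 23]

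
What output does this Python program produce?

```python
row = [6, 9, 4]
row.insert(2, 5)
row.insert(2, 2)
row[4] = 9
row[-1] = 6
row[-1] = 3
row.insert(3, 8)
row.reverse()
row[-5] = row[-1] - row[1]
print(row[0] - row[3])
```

insert 5 at 2 → [6, 9, 5, 4]
insert 2 at 2 → [6, 9, 2, 5, 4]
row[4] = 9 → [6, 9, 2, 5, 9]
row[-1] = 6 → [6, 9, 2, 5, 6]
row[-1] = 3 → [6, 9, 2, 5, 3]
insert 8 at 3 → [6, 9, 2, 8, 5, 3]
reverse → [3, 5, 8, 2, 9, 6]
row[-5] = row[-1]-row[1] = 6-5 = 1 → [3, 1, 8, 2, 9, 6]
row[0]-row[3] = 3-2 = 1

1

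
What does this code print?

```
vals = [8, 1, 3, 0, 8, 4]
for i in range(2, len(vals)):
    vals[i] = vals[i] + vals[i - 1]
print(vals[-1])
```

i=2: vals[2] = 3+1 = 4 → [8, 1, 4, 0, 8, 4]
i=3: vals[3] = 0+4 = 4 → [8, 1, 4, 4, 8, 4]
i=4: vals[4] = 8+4 = 12 → [8, 1, 4, 4, 12, 4]
i=5: vals[5] = 4+12 = 16 → [8, 1, 4, 4, 12, 16]

16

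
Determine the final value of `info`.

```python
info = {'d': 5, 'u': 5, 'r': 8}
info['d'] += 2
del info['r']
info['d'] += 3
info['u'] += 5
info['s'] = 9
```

{'d': 10, 'u': 10, 's': 9}

info['d'] = 5+2 = 7 → {'d': 7, 'u': 5, 'r': 8}
del 'r' → {'d': 7, 'u': 5}
info['d'] = 7+3 = 10 → {'d': 10, 'u': 5}
info['u'] = 5+5 = 10 → {'d': 10, 'u': 10}
info['s'] = 9 → {'d': 10, 'u': 10, 's': 9}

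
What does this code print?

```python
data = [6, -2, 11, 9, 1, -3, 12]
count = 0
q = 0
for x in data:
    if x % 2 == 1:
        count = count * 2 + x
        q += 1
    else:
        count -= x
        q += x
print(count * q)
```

940

x=6: not odd, count = 0-6 = -6; q=6
x=-2: not odd, count = (-6)-(-2) = -4; q=4
x=11: odd, count = (-4)*2+11 = 3; q=5
x=9: odd, count = 3*2+9 = 15; q=6
x=1: odd, count = 15*2+1 = 31; q=7
x=-3: odd, count = 31*2+(-3) = 59; q=8
x=12: not odd, count = 59-12 = 47; q=20
count*q = 47*20 = 940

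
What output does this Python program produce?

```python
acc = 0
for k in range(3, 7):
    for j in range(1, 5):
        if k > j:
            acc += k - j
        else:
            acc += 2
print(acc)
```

k=3,j=1: 3>1, acc = 0+2 = 2
k=3,j=2: 3>2, acc = 2+1 = 3
k=3,j=3: not 3>3, acc = 3+2 = 5
k=3,j=4: not 3>4, acc = 5+2 = 7
k=4,j=1: 4>1, acc = 7+3 = 10
k=4,j=2: 4>2, acc = 10+2 = 12
k=4,j=3: 4>3, acc = 12+1 = 13
k=4,j=4: not 4>4, acc = 13+2 = 15
k=5,j=1: 5>1, acc = 15+4 = 19
k=5,j=2: 5>2, acc = 19+3 = 22
k=5,j=3: 5>3, acc = 22+2 = 24
k=5,j=4: 5>4, acc = 24+1 = 25
k=6,j=1: 6>1, acc = 25+5 = 30
k=6,j=2: 6>2, acc = 30+4 = 34
k=6,j=3: 6>3, acc = 34+3 = 37
k=6,j=4: 6>4, acc = 37+2 = 39

39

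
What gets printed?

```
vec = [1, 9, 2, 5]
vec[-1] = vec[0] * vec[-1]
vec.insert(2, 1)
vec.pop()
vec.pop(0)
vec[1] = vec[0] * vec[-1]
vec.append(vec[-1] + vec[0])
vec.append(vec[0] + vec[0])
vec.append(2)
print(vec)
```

[9, 18, 2, 11, 18, 2]

vec[-1] = vec[0]*vec[-1] = 1*5 = 5 → [1, 9, 2, 5]
insert 1 at 2 → [1, 9, 1, 2, 5]
pop() removes 5 → [1, 9, 1, 2]
pop(0) removes 1 → [9, 1, 2]
vec[1] = vec[0]*vec[-1] = 9*2 = 18 → [9, 18, 2]
append vec[-1]+vec[0] = 2+9 = 11 → [9, 18, 2, 11]
append vec[0]+vec[0] = 9+9 = 18 → [9, 18, 2, 11, 18]
append 2 → [9, 18, 2, 11, 18, 2]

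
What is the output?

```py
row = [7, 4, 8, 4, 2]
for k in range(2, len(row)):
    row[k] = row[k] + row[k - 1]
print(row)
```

k=2: row[2] = 8+4 = 12 → [7, 4, 12, 4, 2]
k=3: row[3] = 4+12 = 16 → [7, 4, 12, 16, 2]
k=4: row[4] = 2+16 = 18 → [7, 4, 12, 16, 18]

[7, 4, 12, 16, 18]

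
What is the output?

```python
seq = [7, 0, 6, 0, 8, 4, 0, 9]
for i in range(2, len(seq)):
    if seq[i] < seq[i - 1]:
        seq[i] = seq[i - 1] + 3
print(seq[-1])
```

21

i=2: 6>=0, unchanged → [7, 0, 6, 0, 8, 4, 0, 9]
i=3: 0<6, seq[3] = 6+3 = 9 → [7, 0, 6, 9, 8, 4, 0, 9]
i=4: 8<9, seq[4] = 9+3 = 12 → [7, 0, 6, 9, 12, 4, 0, 9]
i=5: 4<12, seq[5] = 12+3 = 15 → [7, 0, 6, 9, 12, 15, 0, 9]
i=6: 0<15, seq[6] = 15+3 = 18 → [7, 0, 6, 9, 12, 15, 18, 9]
i=7: 9<18, seq[7] = 18+3 = 21 → [7, 0, 6, 9, 12, 15, 18, 21]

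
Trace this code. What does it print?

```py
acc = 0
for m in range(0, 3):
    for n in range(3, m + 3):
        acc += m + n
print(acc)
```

15

m=1,n=3: acc = 0+4 = 4
m=2,n=3: acc = 4+5 = 9
m=2,n=4: acc = 9+6 = 15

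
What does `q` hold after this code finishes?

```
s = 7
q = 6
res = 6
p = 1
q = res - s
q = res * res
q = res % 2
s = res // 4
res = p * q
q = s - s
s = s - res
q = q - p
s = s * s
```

q = 6-7 = -1
q = 6*6 = 36
q = 6%2 = 0
s = 6//4 = 1
res = 1*0 = 0
q = 1-1 = 0
s = 1-0 = 1
q = 0-1 = -1
s = 1*1 = 1

-1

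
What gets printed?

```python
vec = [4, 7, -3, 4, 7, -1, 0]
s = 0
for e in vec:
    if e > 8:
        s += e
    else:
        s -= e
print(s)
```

-18

e=4: not >8, s = 0-4 = -4
e=7: not >8, s = (-4)-7 = -11
e=-3: not >8, s = (-11)-(-3) = -8
e=4: not >8, s = (-8)-4 = -12
e=7: not >8, s = (-12)-7 = -19
e=-1: not >8, s = (-19)-(-1) = -18
e=0: not >8, s = (-18)-0 = -18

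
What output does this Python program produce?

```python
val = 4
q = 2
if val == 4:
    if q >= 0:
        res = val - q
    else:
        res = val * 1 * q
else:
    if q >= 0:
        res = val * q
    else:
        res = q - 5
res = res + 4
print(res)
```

6

val=4, q=2
val == 4 is True; q >= 0 is True
→ res = val - q = 2
res = 2+4 = 6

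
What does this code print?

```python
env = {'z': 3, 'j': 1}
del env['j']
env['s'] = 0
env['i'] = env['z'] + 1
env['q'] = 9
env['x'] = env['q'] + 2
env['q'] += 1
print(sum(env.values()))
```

28

del 'j' → {'z': 3}
env['s'] = 0 → {'z': 3, 's': 0}
env['i'] = env['z']+1 = 4 → {'z': 3, 's': 0, 'i': 4}
env['q'] = 9 → {'z': 3, 's': 0, 'i': 4, 'q': 9}
env['x'] = env['q']+2 = 11 → {'z': 3, 's': 0, 'i': 4, 'q': 9, 'x': 11}
env['q'] = 9+1 = 10 → {'z': 3, 's': 0, 'i': 4, 'q': 10, 'x': 11}
sum of values = 28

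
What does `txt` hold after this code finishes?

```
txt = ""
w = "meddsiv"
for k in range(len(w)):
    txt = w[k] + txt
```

k=0: prepend 'm' → 'm'
k=1: prepend 'e' → 'em'
k=2: prepend 'd' → 'dem'
k=3: prepend 'd' → 'ddem'
k=4: prepend 's' → 'sddem'
k=5: prepend 'i' → 'isddem'
k=6: prepend 'v' → 'visddem'

'visddem'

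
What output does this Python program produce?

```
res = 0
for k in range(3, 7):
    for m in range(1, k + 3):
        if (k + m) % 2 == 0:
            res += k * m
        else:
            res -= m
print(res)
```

k=3,m=1: even sum, res = 0+3 = 3
k=3,m=2: odd sum, res = 3-2 = 1
k=3,m=3: even sum, res = 1+9 = 10
k=3,m=4: odd sum, res = 10-4 = 6
k=3,m=5: even sum, res = 6+15 = 21
k=4,m=1: odd sum, res = 21-1 = 20
k=4,m=2: even sum, res = 20+8 = 28
k=4,m=3: odd sum, res = 28-3 = 25
k=4,m=4: even sum, res = 25+16 = 41
k=4,m=5: odd sum, res = 41-5 = 36
k=4,m=6: even sum, res = 36+24 = 60
k=5,m=1: even sum, res = 60+5 = 65
k=5,m=2: odd sum, res = 65-2 = 63
k=5,m=3: even sum, res = 63+15 = 78
k=5,m=4: odd sum, res = 78-4 = 74
k=5,m=5: even sum, res = 74+25 = 99
k=5,m=6: odd sum, res = 99-6 = 93
k=5,m=7: even sum, res = 93+35 = 128
k=6,m=1: odd sum, res = 128-1 = 127
k=6,m=2: even sum, res = 127+12 = 139
k=6,m=3: odd sum, res = 139-3 = 136
k=6,m=4: even sum, res = 136+24 = 160
k=6,m=5: odd sum, res = 160-5 = 155
k=6,m=6: even sum, res = 155+36 = 191
k=6,m=7: odd sum, res = 191-7 = 184
k=6,m=8: even sum, res = 184+48 = 232

232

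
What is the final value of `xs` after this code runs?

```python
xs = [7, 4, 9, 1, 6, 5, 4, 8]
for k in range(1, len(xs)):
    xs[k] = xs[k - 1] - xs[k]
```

k=1: xs[1] = 7-4 = 3 → [7, 3, 9, 1, 6, 5, 4, 8]
k=2: xs[2] = 3-9 = -6 → [7, 3, -6, 1, 6, 5, 4, 8]
k=3: xs[3] = (-6)-1 = -7 → [7, 3, -6, -7, 6, 5, 4, 8]
k=4: xs[4] = (-7)-6 = -13 → [7, 3, -6, -7, -13, 5, 4, 8]
k=5: xs[5] = (-13)-5 = -18 → [7, 3, -6, -7, -13, -18, 4, 8]
k=6: xs[6] = (-18)-4 = -22 → [7, 3, -6, -7, -13, -18, -22, 8]
k=7: xs[7] = (-22)-8 = -30 → [7, 3, -6, -7, -13, -18, -22, -30]

[7, 3, -6, -7, -13, -18, -22, -30]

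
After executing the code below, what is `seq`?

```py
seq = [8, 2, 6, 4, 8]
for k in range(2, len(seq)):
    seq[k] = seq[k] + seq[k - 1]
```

[8, 2, 8, 12, 20]

k=2: seq[2] = 6+2 = 8 → [8, 2, 8, 4, 8]
k=3: seq[3] = 4+8 = 12 → [8, 2, 8, 12, 8]
k=4: seq[4] = 8+12 = 20 → [8, 2, 8, 12, 20]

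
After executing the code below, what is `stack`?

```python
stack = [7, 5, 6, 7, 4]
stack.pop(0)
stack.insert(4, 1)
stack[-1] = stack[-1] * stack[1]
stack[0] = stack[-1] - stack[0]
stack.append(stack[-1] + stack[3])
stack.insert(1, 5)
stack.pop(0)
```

[5, 6, 7, 4, 6, 10]

pop(0) removes 7 → [5, 6, 7, 4]
insert 1 at 4 → [5, 6, 7, 4, 1]
stack[-1] = stack[-1]*stack[1] = 1*6 = 6 → [5, 6, 7, 4, 6]
stack[0] = stack[-1]-stack[0] = 6-5 = 1 → [1, 6, 7, 4, 6]
append stack[-1]+stack[3] = 6+4 = 10 → [1, 6, 7, 4, 6, 10]
insert 5 at 1 → [1, 5, 6, 7, 4, 6, 10]
pop(0) removes 1 → [5, 6, 7, 4, 6, 10]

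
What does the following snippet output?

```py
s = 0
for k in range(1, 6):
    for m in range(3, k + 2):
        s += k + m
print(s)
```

80

k=2,m=3: s = 0+5 = 5
k=3,m=3: s = 5+6 = 11
k=3,m=4: s = 11+7 = 18
k=4,m=3: s = 18+7 = 25
k=4,m=4: s = 25+8 = 33
k=4,m=5: s = 33+9 = 42
k=5,m=3: s = 42+8 = 50
k=5,m=4: s = 50+9 = 59
k=5,m=5: s = 59+10 = 69
k=5,m=6: s = 69+11 = 80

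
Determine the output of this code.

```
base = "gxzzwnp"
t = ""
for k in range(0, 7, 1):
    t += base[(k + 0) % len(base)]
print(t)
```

gxzzwnp

k=0: add base[0]='g' → 'g'
k=1: add base[1]='x' → 'gx'
k=2: add base[2]='z' → 'gxz'
k=3: add base[3]='z' → 'gxzz'
k=4: add base[4]='w' → 'gxzzw'
k=5: add base[5]='n' → 'gxzzwn'
k=6: add base[6]='p' → 'gxzzwnp'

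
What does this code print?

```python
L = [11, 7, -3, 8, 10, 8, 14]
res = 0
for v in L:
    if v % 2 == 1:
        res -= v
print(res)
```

v=11: odd, res = 0-11 = -11
v=7: odd, res = (-11)-7 = -18
v=-3: odd, res = (-18)-(-3) = -15
v=8: not odd
v=10: not odd
v=8: not odd
v=14: not odd

-15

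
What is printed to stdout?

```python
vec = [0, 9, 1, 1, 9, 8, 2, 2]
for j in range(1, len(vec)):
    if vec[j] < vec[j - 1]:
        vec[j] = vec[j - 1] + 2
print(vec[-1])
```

21

j=1: 9>=0, unchanged → [0, 9, 1, 1, 9, 8, 2, 2]
j=2: 1<9, vec[2] = 9+2 = 11 → [0, 9, 11, 1, 9, 8, 2, 2]
j=3: 1<11, vec[3] = 11+2 = 13 → [0, 9, 11, 13, 9, 8, 2, 2]
j=4: 9<13, vec[4] = 13+2 = 15 → [0, 9, 11, 13, 15, 8, 2, 2]
j=5: 8<15, vec[5] = 15+2 = 17 → [0, 9, 11, 13, 15, 17, 2, 2]
j=6: 2<17, vec[6] = 17+2 = 19 → [0, 9, 11, 13, 15, 17, 19, 2]
j=7: 2<19, vec[7] = 19+2 = 21 → [0, 9, 11, 13, 15, 17, 19, 21]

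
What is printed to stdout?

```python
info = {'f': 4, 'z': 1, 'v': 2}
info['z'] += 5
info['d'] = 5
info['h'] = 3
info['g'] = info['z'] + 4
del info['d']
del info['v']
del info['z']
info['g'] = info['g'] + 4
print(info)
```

{'f': 4, 'h': 3, 'g': 14}

info['z'] = 1+5 = 6 → {'f': 4, 'z': 6, 'v': 2}
info['d'] = 5 → {'f': 4, 'z': 6, 'v': 2, 'd': 5}
info['h'] = 3 → {'f': 4, 'z': 6, 'v': 2, 'd': 5, 'h': 3}
info['g'] = info['z']+4 = 10 → {'f': 4, 'z': 6, 'v': 2, 'd': 5, 'h': 3, 'g': 10}
del 'd' → {'f': 4, 'z': 6, 'v': 2, 'h': 3, 'g': 10}
del 'v' → {'f': 4, 'z': 6, 'h': 3, 'g': 10}
del 'z' → {'f': 4, 'h': 3, 'g': 10}
info['g'] = info['g']+4 = 14 → {'f': 4, 'h': 3, 'g': 14}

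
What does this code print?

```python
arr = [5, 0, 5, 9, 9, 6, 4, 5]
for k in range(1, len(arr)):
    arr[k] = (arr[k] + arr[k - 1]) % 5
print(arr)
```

k=1: arr[1] = (0+5)%5 = 0 → [5, 0, 5, 9, 9, 6, 4, 5]
k=2: arr[2] = (5+0)%5 = 0 → [5, 0, 0, 9, 9, 6, 4, 5]
k=3: arr[3] = (9+0)%5 = 4 → [5, 0, 0, 4, 9, 6, 4, 5]
k=4: arr[4] = (9+4)%5 = 3 → [5, 0, 0, 4, 3, 6, 4, 5]
k=5: arr[5] = (6+3)%5 = 4 → [5, 0, 0, 4, 3, 4, 4, 5]
k=6: arr[6] = (4+4)%5 = 3 → [5, 0, 0, 4, 3, 4, 3, 5]
k=7: arr[7] = (5+3)%5 = 3 → [5, 0, 0, 4, 3, 4, 3, 3]

[5, 0, 0, 4, 3, 4, 3, 3]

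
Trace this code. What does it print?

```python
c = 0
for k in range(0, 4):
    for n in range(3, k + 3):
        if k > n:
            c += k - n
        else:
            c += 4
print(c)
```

24

k=1,n=3: not 1>3, c = 0+4 = 4
k=2,n=3: not 2>3, c = 4+4 = 8
k=2,n=4: not 2>4, c = 8+4 = 12
k=3,n=3: not 3>3, c = 12+4 = 16
k=3,n=4: not 3>4, c = 16+4 = 20
k=3,n=5: not 3>5, c = 20+4 = 24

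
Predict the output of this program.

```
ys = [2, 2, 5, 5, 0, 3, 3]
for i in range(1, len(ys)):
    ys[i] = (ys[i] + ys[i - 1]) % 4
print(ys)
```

[2, 0, 1, 2, 2, 1, 0]

i=1: ys[1] = (2+2)%4 = 0 → [2, 0, 5, 5, 0, 3, 3]
i=2: ys[2] = (5+0)%4 = 1 → [2, 0, 1, 5, 0, 3, 3]
i=3: ys[3] = (5+1)%4 = 2 → [2, 0, 1, 2, 0, 3, 3]
i=4: ys[4] = (0+2)%4 = 2 → [2, 0, 1, 2, 2, 3, 3]
i=5: ys[5] = (3+2)%4 = 1 → [2, 0, 1, 2, 2, 1, 3]
i=6: ys[6] = (3+1)%4 = 0 → [2, 0, 1, 2, 2, 1, 0]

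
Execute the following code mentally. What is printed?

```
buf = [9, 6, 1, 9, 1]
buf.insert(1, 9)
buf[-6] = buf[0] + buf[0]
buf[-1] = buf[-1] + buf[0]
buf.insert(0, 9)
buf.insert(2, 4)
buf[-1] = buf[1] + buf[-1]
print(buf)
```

[9, 18, 4, 9, 6, 1, 9, 37]

insert 9 at 1 → [9, 9, 6, 1, 9, 1]
buf[-6] = buf[0]+buf[0] = 9+9 = 18 → [18, 9, 6, 1, 9, 1]
buf[-1] = buf[-1]+buf[0] = 1+18 = 19 → [18, 9, 6, 1, 9, 19]
insert 9 at 0 → [9, 18, 9, 6, 1, 9, 19]
insert 4 at 2 → [9, 18, 4, 9, 6, 1, 9, 19]
buf[-1] = buf[1]+buf[-1] = 18+19 = 37 → [9, 18, 4, 9, 6, 1, 9, 37]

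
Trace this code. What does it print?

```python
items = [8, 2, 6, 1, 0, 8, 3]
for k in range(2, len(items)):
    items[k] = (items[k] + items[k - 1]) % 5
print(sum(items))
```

23

k=2: items[2] = (6+2)%5 = 3 → [8, 2, 3, 1, 0, 8, 3]
k=3: items[3] = (1+3)%5 = 4 → [8, 2, 3, 4, 0, 8, 3]
k=4: items[4] = (0+4)%5 = 4 → [8, 2, 3, 4, 4, 8, 3]
k=5: items[5] = (8+4)%5 = 2 → [8, 2, 3, 4, 4, 2, 3]
k=6: items[6] = (3+2)%5 = 0 → [8, 2, 3, 4, 4, 2, 0]
sum = 23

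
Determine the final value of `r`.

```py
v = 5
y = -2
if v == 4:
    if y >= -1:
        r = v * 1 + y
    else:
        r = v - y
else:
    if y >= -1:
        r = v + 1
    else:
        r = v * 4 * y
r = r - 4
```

-44

v=5, y=-2
v == 4 is False; y >= -1 is False
→ r = v * 4 * y = -40
r = (-40)-4 = -44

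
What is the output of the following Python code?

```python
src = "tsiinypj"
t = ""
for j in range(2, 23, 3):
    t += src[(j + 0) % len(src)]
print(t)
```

j=2: add src[2]='i' → 'i'
j=5: add src[5]='y' → 'iy'
j=8: add src[0]='t' → 'iyt'
j=11: add src[3]='i' → 'iyti'
j=14: add src[6]='p' → 'iytip'
j=17: add src[1]='s' → 'iytips'
j=20: add src[4]='n' → 'iytipsn'

iytipsn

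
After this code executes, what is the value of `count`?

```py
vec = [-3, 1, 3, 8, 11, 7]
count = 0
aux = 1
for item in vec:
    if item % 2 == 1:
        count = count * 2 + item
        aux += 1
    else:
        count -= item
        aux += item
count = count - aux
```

item=-3: odd, count = 0*2+(-3) = -3; aux=2
item=1: odd, count = (-3)*2+1 = -5; aux=3
item=3: odd, count = (-5)*2+3 = -7; aux=4
item=8: not odd, count = (-7)-8 = -15; aux=12
item=11: odd, count = (-15)*2+11 = -19; aux=13
item=7: odd, count = (-19)*2+7 = -31; aux=14
count-aux = (-31)-14 = -45

-45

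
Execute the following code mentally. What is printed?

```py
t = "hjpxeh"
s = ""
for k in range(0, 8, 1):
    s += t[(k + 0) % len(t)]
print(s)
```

k=0: add t[0]='h' → 'h'
k=1: add t[1]='j' → 'hj'
k=2: add t[2]='p' → 'hjp'
k=3: add t[3]='x' → 'hjpx'
k=4: add t[4]='e' → 'hjpxe'
k=5: add t[5]='h' → 'hjpxeh'
k=6: add t[0]='h' → 'hjpxehh'
k=7: add t[1]='j' → 'hjpxehhj'

hjpxehhj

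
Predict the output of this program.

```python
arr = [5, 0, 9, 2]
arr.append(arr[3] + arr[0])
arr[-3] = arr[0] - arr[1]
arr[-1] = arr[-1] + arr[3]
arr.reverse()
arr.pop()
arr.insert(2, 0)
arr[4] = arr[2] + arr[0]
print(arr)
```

append arr[3]+arr[0] = 2+5 = 7 → [5, 0, 9, 2, 7]
arr[-3] = arr[0]-arr[1] = 5-0 = 5 → [5, 0, 5, 2, 7]
arr[-1] = arr[-1]+arr[3] = 7+2 = 9 → [5, 0, 5, 2, 9]
reverse → [9, 2, 5, 0, 5]
pop() removes 5 → [9, 2, 5, 0]
insert 0 at 2 → [9, 2, 0, 5, 0]
arr[4] = arr[2]+arr[0] = 0+9 = 9 → [9, 2, 0, 5, 9]

[9, 2, 0, 5, 9]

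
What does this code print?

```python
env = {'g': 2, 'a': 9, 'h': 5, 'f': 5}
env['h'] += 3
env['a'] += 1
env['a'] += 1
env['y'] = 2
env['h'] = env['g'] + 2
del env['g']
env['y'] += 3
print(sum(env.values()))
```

25

env['h'] = 5+3 = 8 → {'g': 2, 'a': 9, 'h': 8, 'f': 5}
env['a'] = 9+1 = 10 → {'g': 2, 'a': 10, 'h': 8, 'f': 5}
env['a'] = 10+1 = 11 → {'g': 2, 'a': 11, 'h': 8, 'f': 5}
env['y'] = 2 → {'g': 2, 'a': 11, 'h': 8, 'f': 5, 'y': 2}
env['h'] = env['g']+2 = 4 → {'g': 2, 'a': 11, 'h': 4, 'f': 5, 'y': 2}
del 'g' → {'a': 11, 'h': 4, 'f': 5, 'y': 2}
env['y'] = 2+3 = 5 → {'a': 11, 'h': 4, 'f': 5, 'y': 5}
sum of values = 25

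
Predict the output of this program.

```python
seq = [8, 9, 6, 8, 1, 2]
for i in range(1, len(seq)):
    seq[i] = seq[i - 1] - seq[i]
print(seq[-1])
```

-18

i=1: seq[1] = 8-9 = -1 → [8, -1, 6, 8, 1, 2]
i=2: seq[2] = (-1)-6 = -7 → [8, -1, -7, 8, 1, 2]
i=3: seq[3] = (-7)-8 = -15 → [8, -1, -7, -15, 1, 2]
i=4: seq[4] = (-15)-1 = -16 → [8, -1, -7, -15, -16, 2]
i=5: seq[5] = (-16)-2 = -18 → [8, -1, -7, -15, -16, -18]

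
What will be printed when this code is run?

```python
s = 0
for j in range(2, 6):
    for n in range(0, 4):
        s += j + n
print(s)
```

j=2,n=0: s = 0+2 = 2
j=2,n=1: s = 2+3 = 5
j=2,n=2: s = 5+4 = 9
j=2,n=3: s = 9+5 = 14
j=3,n=0: s = 14+3 = 17
j=3,n=1: s = 17+4 = 21
j=3,n=2: s = 21+5 = 26
j=3,n=3: s = 26+6 = 32
j=4,n=0: s = 32+4 = 36
j=4,n=1: s = 36+5 = 41
j=4,n=2: s = 41+6 = 47
j=4,n=3: s = 47+7 = 54
j=5,n=0: s = 54+5 = 59
j=5,n=1: s = 59+6 = 65
j=5,n=2: s = 65+7 = 72
j=5,n=3: s = 72+8 = 80

80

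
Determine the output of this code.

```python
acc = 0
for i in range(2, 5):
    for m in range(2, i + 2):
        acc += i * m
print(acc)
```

93

i=2,m=2: acc = 0+4 = 4
i=2,m=3: acc = 4+6 = 10
i=3,m=2: acc = 10+6 = 16
i=3,m=3: acc = 16+9 = 25
i=3,m=4: acc = 25+12 = 37
i=4,m=2: acc = 37+8 = 45
i=4,m=3: acc = 45+12 = 57
i=4,m=4: acc = 57+16 = 73
i=4,m=5: acc = 73+20 = 93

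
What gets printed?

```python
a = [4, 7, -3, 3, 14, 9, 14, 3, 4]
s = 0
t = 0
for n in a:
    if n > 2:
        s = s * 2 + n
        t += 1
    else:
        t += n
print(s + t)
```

n=4: >2, s = 0*2+4 = 4; t=1
n=7: >2, s = 4*2+7 = 15; t=2
n=-3: not >2; t=-1
n=3: >2, s = 15*2+3 = 33; t=0
n=14: >2, s = 33*2+14 = 80; t=1
n=9: >2, s = 80*2+9 = 169; t=2
n=14: >2, s = 169*2+14 = 352; t=3
n=3: >2, s = 352*2+3 = 707; t=4
n=4: >2, s = 707*2+4 = 1418; t=5
s+t = 1418+5 = 1423

1423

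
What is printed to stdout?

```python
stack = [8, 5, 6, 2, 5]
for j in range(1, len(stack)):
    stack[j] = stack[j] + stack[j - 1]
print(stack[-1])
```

26

j=1: stack[1] = 5+8 = 13 → [8, 13, 6, 2, 5]
j=2: stack[2] = 6+13 = 19 → [8, 13, 19, 2, 5]
j=3: stack[3] = 2+19 = 21 → [8, 13, 19, 21, 5]
j=4: stack[4] = 5+21 = 26 → [8, 13, 19, 21, 26]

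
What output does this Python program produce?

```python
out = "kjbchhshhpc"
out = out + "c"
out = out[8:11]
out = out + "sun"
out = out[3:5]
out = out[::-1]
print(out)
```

us

+ 'c' → 'kjbchhshhpcc'
slice [8:11] → 'hpc'
+ 'sun' → 'hpcsun'
slice [3:5] → 'su'
reverse → 'us'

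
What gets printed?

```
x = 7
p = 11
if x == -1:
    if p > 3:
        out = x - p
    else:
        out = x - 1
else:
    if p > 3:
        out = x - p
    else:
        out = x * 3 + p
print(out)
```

-4

x=7, p=11
x == -1 is False; p > 3 is True
→ out = x - p = -4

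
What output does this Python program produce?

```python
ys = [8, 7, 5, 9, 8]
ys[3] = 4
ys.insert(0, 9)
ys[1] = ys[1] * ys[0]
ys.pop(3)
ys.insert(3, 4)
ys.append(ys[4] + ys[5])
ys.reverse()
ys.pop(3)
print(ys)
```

ys[3] = 4 → [8, 7, 5, 4, 8]
insert 9 at 0 → [9, 8, 7, 5, 4, 8]
ys[1] = ys[1]*ys[0] = 8*9 = 72 → [9, 72, 7, 5, 4, 8]
pop(3) removes 5 → [9, 72, 7, 4, 8]
insert 4 at 3 → [9, 72, 7, 4, 4, 8]
append ys[4]+ys[5] = 4+8 = 12 → [9, 72, 7, 4, 4, 8, 12]
reverse → [12, 8, 4, 4, 7, 72, 9]
pop(3) removes 4 → [12, 8, 4, 7, 72, 9]

[12, 8, 4, 7, 72, 9]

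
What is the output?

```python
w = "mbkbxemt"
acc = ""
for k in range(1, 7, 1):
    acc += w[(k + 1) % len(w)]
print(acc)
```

k=1: add w[2]='k' → 'k'
k=2: add w[3]='b' → 'kb'
k=3: add w[4]='x' → 'kbx'
k=4: add w[5]='e' → 'kbxe'
k=5: add w[6]='m' → 'kbxem'
k=6: add w[7]='t' → 'kbxemt'

kbxemt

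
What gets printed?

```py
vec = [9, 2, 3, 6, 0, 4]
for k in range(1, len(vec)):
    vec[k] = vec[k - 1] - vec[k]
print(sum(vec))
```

k=1: vec[1] = 9-2 = 7 → [9, 7, 3, 6, 0, 4]
k=2: vec[2] = 7-3 = 4 → [9, 7, 4, 6, 0, 4]
k=3: vec[3] = 4-6 = -2 → [9, 7, 4, -2, 0, 4]
k=4: vec[4] = (-2)-0 = -2 → [9, 7, 4, -2, -2, 4]
k=5: vec[5] = (-2)-4 = -6 → [9, 7, 4, -2, -2, -6]
sum = 10

10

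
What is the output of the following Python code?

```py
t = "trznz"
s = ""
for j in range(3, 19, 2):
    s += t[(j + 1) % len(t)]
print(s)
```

zrntzzrn

j=3: add t[4]='z' → 'z'
j=5: add t[1]='r' → 'zr'
j=7: add t[3]='n' → 'zrn'
j=9: add t[0]='t' → 'zrnt'
j=11: add t[2]='z' → 'zrntz'
j=13: add t[4]='z' → 'zrntzz'
j=15: add t[1]='r' → 'zrntzzr'
j=17: add t[3]='n' → 'zrntzzrn'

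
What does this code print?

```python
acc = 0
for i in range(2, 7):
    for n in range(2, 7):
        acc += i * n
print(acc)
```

400

i=2,n=2: acc = 0+4 = 4
i=2,n=3: acc = 4+6 = 10
i=2,n=4: acc = 10+8 = 18
i=2,n=5: acc = 18+10 = 28
i=2,n=6: acc = 28+12 = 40
i=3,n=2: acc = 40+6 = 46
i=3,n=3: acc = 46+9 = 55
i=3,n=4: acc = 55+12 = 67
i=3,n=5: acc = 67+15 = 82
i=3,n=6: acc = 82+18 = 100
i=4,n=2: acc = 100+8 = 108
i=4,n=3: acc = 108+12 = 120
i=4,n=4: acc = 120+16 = 136
i=4,n=5: acc = 136+20 = 156
i=4,n=6: acc = 156+24 = 180
i=5,n=2: acc = 180+10 = 190
i=5,n=3: acc = 190+15 = 205
i=5,n=4: acc = 205+20 = 225
i=5,n=5: acc = 225+25 = 250
i=5,n=6: acc = 250+30 = 280
i=6,n=2: acc = 280+12 = 292
i=6,n=3: acc = 292+18 = 310
i=6,n=4: acc = 310+24 = 334
i=6,n=5: acc = 334+30 = 364
i=6,n=6: acc = 364+36 = 400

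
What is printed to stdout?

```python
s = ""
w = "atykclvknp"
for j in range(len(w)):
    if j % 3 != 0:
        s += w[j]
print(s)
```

tyclkn

j=0: skip
j=1: add 't' → 't'
j=2: add 'y' → 'ty'
j=3: skip
j=4: add 'c' → 'tyc'
j=5: add 'l' → 'tycl'
j=6: skip
j=7: add 'k' → 'tyclk'
j=8: add 'n' → 'tyclkn'
j=9: skip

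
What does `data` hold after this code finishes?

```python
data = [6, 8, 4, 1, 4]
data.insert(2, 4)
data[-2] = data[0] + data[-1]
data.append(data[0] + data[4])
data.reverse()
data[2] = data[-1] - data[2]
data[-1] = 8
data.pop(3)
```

[16, 4, -4, 4, 8, 8]

insert 4 at 2 → [6, 8, 4, 4, 1, 4]
data[-2] = data[0]+data[-1] = 6+4 = 10 → [6, 8, 4, 4, 10, 4]
append data[0]+data[4] = 6+10 = 16 → [6, 8, 4, 4, 10, 4, 16]
reverse → [16, 4, 10, 4, 4, 8, 6]
data[2] = data[-1]-data[2] = 6-10 = -4 → [16, 4, -4, 4, 4, 8, 6]
data[-1] = 8 → [16, 4, -4, 4, 4, 8, 8]
pop(3) removes 4 → [16, 4, -4, 4, 8, 8]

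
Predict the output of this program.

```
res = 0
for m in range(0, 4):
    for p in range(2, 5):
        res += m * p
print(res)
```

54

m=0,p=2: res = 0+0 = 0
m=0,p=3: res = 0+0 = 0
m=0,p=4: res = 0+0 = 0
m=1,p=2: res = 0+2 = 2
m=1,p=3: res = 2+3 = 5
m=1,p=4: res = 5+4 = 9
m=2,p=2: res = 9+4 = 13
m=2,p=3: res = 13+6 = 19
m=2,p=4: res = 19+8 = 27
m=3,p=2: res = 27+6 = 33
m=3,p=3: res = 33+9 = 42
m=3,p=4: res = 42+12 = 54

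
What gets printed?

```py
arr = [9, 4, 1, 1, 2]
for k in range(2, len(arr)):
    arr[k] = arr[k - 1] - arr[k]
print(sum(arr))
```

18

k=2: arr[2] = 4-1 = 3 → [9, 4, 3, 1, 2]
k=3: arr[3] = 3-1 = 2 → [9, 4, 3, 2, 2]
k=4: arr[4] = 2-2 = 0 → [9, 4, 3, 2, 0]
sum = 18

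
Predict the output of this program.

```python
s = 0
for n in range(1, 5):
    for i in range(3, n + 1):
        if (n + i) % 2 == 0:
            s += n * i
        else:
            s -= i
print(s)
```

n=3,i=3: even sum, s = 0+9 = 9
n=4,i=3: odd sum, s = 9-3 = 6
n=4,i=4: even sum, s = 6+16 = 22

22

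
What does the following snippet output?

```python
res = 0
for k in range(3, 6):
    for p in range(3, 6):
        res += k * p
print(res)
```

k=3,p=3: res = 0+9 = 9
k=3,p=4: res = 9+12 = 21
k=3,p=5: res = 21+15 = 36
k=4,p=3: res = 36+12 = 48
k=4,p=4: res = 48+16 = 64
k=4,p=5: res = 64+20 = 84
k=5,p=3: res = 84+15 = 99
k=5,p=4: res = 99+20 = 119
k=5,p=5: res = 119+25 = 144

144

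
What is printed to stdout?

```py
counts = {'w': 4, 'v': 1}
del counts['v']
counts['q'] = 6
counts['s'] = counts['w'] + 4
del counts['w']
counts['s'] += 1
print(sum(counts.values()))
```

15

del 'v' → {'w': 4}
counts['q'] = 6 → {'w': 4, 'q': 6}
counts['s'] = counts['w']+4 = 8 → {'w': 4, 'q': 6, 's': 8}
del 'w' → {'q': 6, 's': 8}
counts['s'] = 8+1 = 9 → {'q': 6, 's': 9}
sum of values = 15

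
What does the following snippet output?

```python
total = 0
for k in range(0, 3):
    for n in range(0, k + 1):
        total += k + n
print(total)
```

k=0,n=0: total = 0+0 = 0
k=1,n=0: total = 0+1 = 1
k=1,n=1: total = 1+2 = 3
k=2,n=0: total = 3+2 = 5
k=2,n=1: total = 5+3 = 8
k=2,n=2: total = 8+4 = 12

12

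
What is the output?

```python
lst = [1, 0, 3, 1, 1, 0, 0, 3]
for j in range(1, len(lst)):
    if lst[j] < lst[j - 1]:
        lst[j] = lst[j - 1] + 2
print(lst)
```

[1, 3, 3, 5, 7, 9, 11, 13]

j=1: 0<1, lst[1] = 1+2 = 3 → [1, 3, 3, 1, 1, 0, 0, 3]
j=2: 3>=3, unchanged → [1, 3, 3, 1, 1, 0, 0, 3]
j=3: 1<3, lst[3] = 3+2 = 5 → [1, 3, 3, 5, 1, 0, 0, 3]
j=4: 1<5, lst[4] = 5+2 = 7 → [1, 3, 3, 5, 7, 0, 0, 3]
j=5: 0<7, lst[5] = 7+2 = 9 → [1, 3, 3, 5, 7, 9, 0, 3]
j=6: 0<9, lst[6] = 9+2 = 11 → [1, 3, 3, 5, 7, 9, 11, 3]
j=7: 3<11, lst[7] = 11+2 = 13 → [1, 3, 3, 5, 7, 9, 11, 13]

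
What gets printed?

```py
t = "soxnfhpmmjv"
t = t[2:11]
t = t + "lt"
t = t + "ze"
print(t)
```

slice [2:11] → 'xnfhpmmjv'
+ 'lt' → 'xnfhpmmjvlt'
+ 'ze' → 'xnfhpmmjvltze'

xnfhpmmjvltze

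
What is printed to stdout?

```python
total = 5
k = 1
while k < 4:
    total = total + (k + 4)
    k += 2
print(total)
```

k=1: total = 5+5 = 10
k=3: total = 10+7 = 17

17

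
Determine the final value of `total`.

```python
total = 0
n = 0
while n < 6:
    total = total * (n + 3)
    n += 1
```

n=0: total = 0*3 = 0
n=1: total = 0*4 = 0
n=2: total = 0*5 = 0
n=3: total = 0*6 = 0
n=4: total = 0*7 = 0
n=5: total = 0*8 = 0

0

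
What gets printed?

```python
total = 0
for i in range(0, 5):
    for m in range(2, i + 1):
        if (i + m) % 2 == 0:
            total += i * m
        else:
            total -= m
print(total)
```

i=2,m=2: even sum, total = 0+4 = 4
i=3,m=2: odd sum, total = 4-2 = 2
i=3,m=3: even sum, total = 2+9 = 11
i=4,m=2: even sum, total = 11+8 = 19
i=4,m=3: odd sum, total = 19-3 = 16
i=4,m=4: even sum, total = 16+16 = 32

32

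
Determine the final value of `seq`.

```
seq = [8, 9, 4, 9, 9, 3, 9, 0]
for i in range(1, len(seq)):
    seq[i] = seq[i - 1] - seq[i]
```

i=1: seq[1] = 8-9 = -1 → [8, -1, 4, 9, 9, 3, 9, 0]
i=2: seq[2] = (-1)-4 = -5 → [8, -1, -5, 9, 9, 3, 9, 0]
i=3: seq[3] = (-5)-9 = -14 → [8, -1, -5, -14, 9, 3, 9, 0]
i=4: seq[4] = (-14)-9 = -23 → [8, -1, -5, -14, -23, 3, 9, 0]
i=5: seq[5] = (-23)-3 = -26 → [8, -1, -5, -14, -23, -26, 9, 0]
i=6: seq[6] = (-26)-9 = -35 → [8, -1, -5, -14, -23, -26, -35, 0]
i=7: seq[7] = (-35)-0 = -35 → [8, -1, -5, -14, -23, -26, -35, -35]

[8, -1, -5, -14, -23, -26, -35, -35]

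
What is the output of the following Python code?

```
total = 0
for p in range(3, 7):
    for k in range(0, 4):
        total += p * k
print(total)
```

108

p=3,k=0: total = 0+0 = 0
p=3,k=1: total = 0+3 = 3
p=3,k=2: total = 3+6 = 9
p=3,k=3: total = 9+9 = 18
p=4,k=0: total = 18+0 = 18
p=4,k=1: total = 18+4 = 22
p=4,k=2: total = 22+8 = 30
p=4,k=3: total = 30+12 = 42
p=5,k=0: total = 42+0 = 42
p=5,k=1: total = 42+5 = 47
p=5,k=2: total = 47+10 = 57
p=5,k=3: total = 57+15 = 72
p=6,k=0: total = 72+0 = 72
p=6,k=1: total = 72+6 = 78
p=6,k=2: total = 78+12 = 90
p=6,k=3: total = 90+18 = 108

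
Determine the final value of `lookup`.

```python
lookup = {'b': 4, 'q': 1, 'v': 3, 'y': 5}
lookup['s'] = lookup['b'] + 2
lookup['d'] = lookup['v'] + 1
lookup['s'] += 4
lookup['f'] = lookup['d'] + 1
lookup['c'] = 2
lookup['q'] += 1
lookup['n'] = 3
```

lookup['s'] = lookup['b']+2 = 6 → {'b': 4, 'q': 1, 'v': 3, 'y': 5, 's': 6}
lookup['d'] = lookup['v']+1 = 4 → {'b': 4, 'q': 1, 'v': 3, 'y': 5, 's': 6, 'd': 4}
lookup['s'] = 6+4 = 10 → {'b': 4, 'q': 1, 'v': 3, 'y': 5, 's': 10, 'd': 4}
lookup['f'] = lookup['d']+1 = 5 → {'b': 4, 'q': 1, 'v': 3, 'y': 5, 's': 10, 'd': 4, 'f': 5}
lookup['c'] = 2 → {'b': 4, 'q': 1, 'v': 3, 'y': 5, 's': 10, 'd': 4, 'f': 5, 'c': 2}
lookup['q'] = 1+1 = 2 → {'b': 4, 'q': 2, 'v': 3, 'y': 5, 's': 10, 'd': 4, 'f': 5, 'c': 2}
lookup['n'] = 3 → {'b': 4, 'q': 2, 'v': 3, 'y': 5, 's': 10, 'd': 4, 'f': 5, 'c': 2, 'n': 3}

{'b': 4, 'q': 2, 'v': 3, 'y': 5, 's': 10, 'd': 4, 'f': 5, 'c': 2, 'n': 3}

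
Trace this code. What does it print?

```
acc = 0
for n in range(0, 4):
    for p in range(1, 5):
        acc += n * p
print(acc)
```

60

n=0,p=1: acc = 0+0 = 0
n=0,p=2: acc = 0+0 = 0
n=0,p=3: acc = 0+0 = 0
n=0,p=4: acc = 0+0 = 0
n=1,p=1: acc = 0+1 = 1
n=1,p=2: acc = 1+2 = 3
n=1,p=3: acc = 3+3 = 6
n=1,p=4: acc = 6+4 = 10
n=2,p=1: acc = 10+2 = 12
n=2,p=2: acc = 12+4 = 16
n=2,p=3: acc = 16+6 = 22
n=2,p=4: acc = 22+8 = 30
n=3,p=1: acc = 30+3 = 33
n=3,p=2: acc = 33+6 = 39
n=3,p=3: acc = 39+9 = 48
n=3,p=4: acc = 48+12 = 60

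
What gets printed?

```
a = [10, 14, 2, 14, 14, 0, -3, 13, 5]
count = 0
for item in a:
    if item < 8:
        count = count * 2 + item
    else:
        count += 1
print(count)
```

65

item=10: not <8, count = 0+1 = 1
item=14: not <8, count = 1+1 = 2
item=2: <8, count = 2*2+2 = 6
item=14: not <8, count = 6+1 = 7
item=14: not <8, count = 7+1 = 8
item=0: <8, count = 8*2+0 = 16
item=-3: <8, count = 16*2+(-3) = 29
item=13: not <8, count = 29+1 = 30
item=5: <8, count = 30*2+5 = 65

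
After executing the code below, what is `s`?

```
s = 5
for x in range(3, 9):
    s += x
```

38

x=3: s = 5+3 = 8
x=4: s = 8+4 = 12
x=5: s = 12+5 = 17
x=6: s = 17+6 = 23
x=7: s = 23+7 = 30
x=8: s = 30+8 = 38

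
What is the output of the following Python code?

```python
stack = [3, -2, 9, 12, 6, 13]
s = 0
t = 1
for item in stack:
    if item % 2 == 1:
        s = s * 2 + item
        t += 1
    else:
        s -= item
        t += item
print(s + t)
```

35

item=3: odd, s = 0*2+3 = 3; t=2
item=-2: not odd, s = 3-(-2) = 5; t=0
item=9: odd, s = 5*2+9 = 19; t=1
item=12: not odd, s = 19-12 = 7; t=13
item=6: not odd, s = 7-6 = 1; t=19
item=13: odd, s = 1*2+13 = 15; t=20
s+t = 15+20 = 35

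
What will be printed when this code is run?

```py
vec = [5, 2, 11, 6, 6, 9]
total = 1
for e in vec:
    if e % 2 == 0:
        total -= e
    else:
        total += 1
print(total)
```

-10

e=5: not even, total = 1+1 = 2
e=2: even, total = 2-2 = 0
e=11: not even, total = 0+1 = 1
e=6: even, total = 1-6 = -5
e=6: even, total = (-5)-6 = -11
e=9: not even, total = (-11)+1 = -10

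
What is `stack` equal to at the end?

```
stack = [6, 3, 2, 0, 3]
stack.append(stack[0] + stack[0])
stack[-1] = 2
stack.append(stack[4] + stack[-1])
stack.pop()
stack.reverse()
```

append stack[0]+stack[0] = 6+6 = 12 → [6, 3, 2, 0, 3, 12]
stack[-1] = 2 → [6, 3, 2, 0, 3, 2]
append stack[4]+stack[-1] = 3+2 = 5 → [6, 3, 2, 0, 3, 2, 5]
pop() removes 5 → [6, 3, 2, 0, 3, 2]
reverse → [2, 3, 0, 2, 3, 6]

[2, 3, 0, 2, 3, 6]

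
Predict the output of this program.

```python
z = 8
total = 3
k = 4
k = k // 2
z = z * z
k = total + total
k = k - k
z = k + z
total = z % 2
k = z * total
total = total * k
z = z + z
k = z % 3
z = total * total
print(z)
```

k = 4//2 = 2
z = 8*8 = 64
k = 3+3 = 6
k = 6-6 = 0
z = 0+64 = 64
total = 64%2 = 0
k = 64*0 = 0
total = 0*0 = 0
z = 64+64 = 128
k = 128%3 = 2
z = 0*0 = 0

0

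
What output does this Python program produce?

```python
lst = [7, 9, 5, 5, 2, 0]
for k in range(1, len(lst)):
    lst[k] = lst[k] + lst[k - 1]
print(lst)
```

[7, 16, 21, 26, 28, 28]

k=1: lst[1] = 9+7 = 16 → [7, 16, 5, 5, 2, 0]
k=2: lst[2] = 5+16 = 21 → [7, 16, 21, 5, 2, 0]
k=3: lst[3] = 5+21 = 26 → [7, 16, 21, 26, 2, 0]
k=4: lst[4] = 2+26 = 28 → [7, 16, 21, 26, 28, 0]
k=5: lst[5] = 0+28 = 28 → [7, 16, 21, 26, 28, 28]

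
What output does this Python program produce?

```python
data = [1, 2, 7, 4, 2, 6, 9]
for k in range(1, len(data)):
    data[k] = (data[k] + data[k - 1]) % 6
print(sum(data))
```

19

k=1: data[1] = (2+1)%6 = 3 → [1, 3, 7, 4, 2, 6, 9]
k=2: data[2] = (7+3)%6 = 4 → [1, 3, 4, 4, 2, 6, 9]
k=3: data[3] = (4+4)%6 = 2 → [1, 3, 4, 2, 2, 6, 9]
k=4: data[4] = (2+2)%6 = 4 → [1, 3, 4, 2, 4, 6, 9]
k=5: data[5] = (6+4)%6 = 4 → [1, 3, 4, 2, 4, 4, 9]
k=6: data[6] = (9+4)%6 = 1 → [1, 3, 4, 2, 4, 4, 1]
sum = 19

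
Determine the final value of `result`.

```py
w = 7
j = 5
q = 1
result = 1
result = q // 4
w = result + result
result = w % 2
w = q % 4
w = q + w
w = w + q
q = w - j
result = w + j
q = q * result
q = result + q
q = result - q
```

8

result = 1//4 = 0
w = 0+0 = 0
result = 0%2 = 0
w = 1%4 = 1
w = 1+1 = 2
w = 2+1 = 3
q = 3-5 = -2
result = 3+5 = 8
q = (-2)*8 = -16
q = 8+(-16) = -8
q = 8-(-8) = 16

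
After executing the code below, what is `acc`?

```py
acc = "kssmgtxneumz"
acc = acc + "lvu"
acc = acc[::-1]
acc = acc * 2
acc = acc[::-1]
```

+ 'lvu' → 'kssmgtxneumzlvu'
reverse → 'uvlzmuenxtgmssk'
repeat ×2 → 'uvlzmuenxtgmsskuvlzmuenxtgmssk'
reverse → 'kssmgtxneumzlvukssmgtxneumzlvu'

'kssmgtxneumzlvukssmgtxneumzlvu'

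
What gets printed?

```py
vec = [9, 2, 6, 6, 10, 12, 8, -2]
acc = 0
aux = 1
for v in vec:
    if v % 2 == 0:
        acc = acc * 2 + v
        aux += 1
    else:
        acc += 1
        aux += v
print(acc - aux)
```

v=9: not even, acc = 0+1 = 1; aux=10
v=2: even, acc = 1*2+2 = 4; aux=11
v=6: even, acc = 4*2+6 = 14; aux=12
v=6: even, acc = 14*2+6 = 34; aux=13
v=10: even, acc = 34*2+10 = 78; aux=14
v=12: even, acc = 78*2+12 = 168; aux=15
v=8: even, acc = 168*2+8 = 344; aux=16
v=-2: even, acc = 344*2+(-2) = 686; aux=17
acc-aux = 686-17 = 669

669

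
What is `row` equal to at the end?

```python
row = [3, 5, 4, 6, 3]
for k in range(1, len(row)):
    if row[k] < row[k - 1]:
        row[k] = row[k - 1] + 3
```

[3, 5, 8, 11, 14]

k=1: 5>=3, unchanged → [3, 5, 4, 6, 3]
k=2: 4<5, row[2] = 5+3 = 8 → [3, 5, 8, 6, 3]
k=3: 6<8, row[3] = 8+3 = 11 → [3, 5, 8, 11, 3]
k=4: 3<11, row[4] = 11+3 = 14 → [3, 5, 8, 11, 14]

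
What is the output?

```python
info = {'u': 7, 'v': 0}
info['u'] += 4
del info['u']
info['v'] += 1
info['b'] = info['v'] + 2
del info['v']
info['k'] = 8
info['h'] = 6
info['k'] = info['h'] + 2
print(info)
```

{'b': 3, 'k': 8, 'h': 6}

info['u'] = 7+4 = 11 → {'u': 11, 'v': 0}
del 'u' → {'v': 0}
info['v'] = 0+1 = 1 → {'v': 1}
info['b'] = info['v']+2 = 3 → {'v': 1, 'b': 3}
del 'v' → {'b': 3}
info['k'] = 8 → {'b': 3, 'k': 8}
info['h'] = 6 → {'b': 3, 'k': 8, 'h': 6}
info['k'] = info['h']+2 = 8 → {'b': 3, 'k': 8, 'h': 6}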